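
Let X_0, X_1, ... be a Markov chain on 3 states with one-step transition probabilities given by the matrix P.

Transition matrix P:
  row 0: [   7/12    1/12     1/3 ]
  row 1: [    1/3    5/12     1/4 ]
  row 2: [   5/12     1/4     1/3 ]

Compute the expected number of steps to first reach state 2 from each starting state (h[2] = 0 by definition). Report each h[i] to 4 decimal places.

h = [3.0968, 3.4839, 0.0000]

First-step conditioning: h[2] = 0; for i ≠ 2, h[i] = 1 + Σ_k P[i][k]·h[k].
  h[0] = 1 + 7/12·h[0] + 1/12·h[1]
  h[1] = 1 + 1/3·h[0] + 5/12·h[1]
Solving the 2×2 linear system over states ≠ 2 gives exactly h = [96/31, 108/31, 0] (h[2] = 0 is the target).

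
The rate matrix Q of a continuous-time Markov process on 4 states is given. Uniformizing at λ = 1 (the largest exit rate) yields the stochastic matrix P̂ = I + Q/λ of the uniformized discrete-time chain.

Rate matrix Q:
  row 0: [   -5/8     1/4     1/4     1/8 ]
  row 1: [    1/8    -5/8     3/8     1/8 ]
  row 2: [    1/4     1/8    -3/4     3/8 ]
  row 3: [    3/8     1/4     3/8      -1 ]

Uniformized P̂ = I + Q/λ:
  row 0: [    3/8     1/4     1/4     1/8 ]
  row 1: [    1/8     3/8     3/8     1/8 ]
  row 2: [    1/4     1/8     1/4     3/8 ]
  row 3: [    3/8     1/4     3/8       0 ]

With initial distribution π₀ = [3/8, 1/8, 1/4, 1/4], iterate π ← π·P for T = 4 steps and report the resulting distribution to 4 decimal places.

t=0: π = [0.3750, 0.1250, 0.2500, 0.2500]
t=1: π = [0.3125, 0.2344, 0.2969, 0.1563]
t=2: π = [0.2793, 0.2422, 0.2988, 0.1797]
t=3: π = [0.2771, 0.2429, 0.3027, 0.1772]
t=4: π = [0.2764, 0.2425, 0.3025, 0.1785]

π = [0.2764, 0.2425, 0.3025, 0.1785]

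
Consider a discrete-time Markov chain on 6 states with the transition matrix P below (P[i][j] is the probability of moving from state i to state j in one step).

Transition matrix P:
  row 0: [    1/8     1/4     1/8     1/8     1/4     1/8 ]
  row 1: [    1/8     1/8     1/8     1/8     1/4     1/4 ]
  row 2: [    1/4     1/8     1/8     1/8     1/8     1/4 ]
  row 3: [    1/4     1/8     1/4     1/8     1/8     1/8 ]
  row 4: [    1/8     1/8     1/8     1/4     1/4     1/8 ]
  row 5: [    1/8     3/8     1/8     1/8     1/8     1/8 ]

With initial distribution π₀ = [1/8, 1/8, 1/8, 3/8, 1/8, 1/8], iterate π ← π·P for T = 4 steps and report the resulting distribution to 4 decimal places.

π = [0.1615, 0.1867, 0.1436, 0.1491, 0.1927, 0.1664]

t=0: π = [0.1250, 0.1250, 0.1250, 0.3750, 0.1250, 0.1250]
t=1: π = [0.1875, 0.1719, 0.1719, 0.1406, 0.1719, 0.1563]
t=2: π = [0.1641, 0.1875, 0.1426, 0.1465, 0.1914, 0.1680]
t=3: π = [0.1611, 0.1875, 0.1433, 0.1489, 0.1929, 0.1663]
t=4: π = [0.1615, 0.1867, 0.1436, 0.1491, 0.1927, 0.1664]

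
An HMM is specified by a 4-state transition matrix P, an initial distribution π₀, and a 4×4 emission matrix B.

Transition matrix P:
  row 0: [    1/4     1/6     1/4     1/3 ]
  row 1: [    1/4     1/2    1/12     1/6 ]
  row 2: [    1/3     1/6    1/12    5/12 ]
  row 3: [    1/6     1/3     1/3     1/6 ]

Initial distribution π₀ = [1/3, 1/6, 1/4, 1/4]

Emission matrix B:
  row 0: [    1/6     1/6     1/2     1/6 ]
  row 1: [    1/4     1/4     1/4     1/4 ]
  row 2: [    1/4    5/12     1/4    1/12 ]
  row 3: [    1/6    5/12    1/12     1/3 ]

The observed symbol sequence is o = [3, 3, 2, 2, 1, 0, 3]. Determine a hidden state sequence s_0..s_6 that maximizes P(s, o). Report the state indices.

path = [3, 1, 1, 1, 1, 1, 1]

t=0: δ = [5.556e-02, 4.167e-02, 2.083e-02, 8.333e-02]  (obs o_0=3)
t=1: δ = [2.315e-03, 6.944e-03, 2.315e-03, 6.173e-03]  ψ = [0, 3, 3, 0]  (obs o_1=3)
t=2: δ = [8.681e-04, 8.681e-04, 5.144e-04, 9.645e-05]  ψ = [1, 1, 3, 1]  (obs o_2=2)
t=3: δ = [1.085e-04, 1.085e-04, 5.425e-05, 2.411e-05]  ψ = [0, 1, 0, 0]  (obs o_3=2)
t=4: δ = [4.521e-06, 1.356e-05, 1.130e-05, 1.507e-05]  ψ = [0, 1, 0, 0]  (obs o_4=1)
t=5: δ = [6.279e-07, 1.695e-06, 1.256e-06, 7.849e-07]  ψ = [2, 1, 3, 2]  (obs o_5=0)
t=6: δ = [7.064e-08, 2.119e-07, 2.180e-08, 1.744e-07]  ψ = [1, 1, 3, 2]  (obs o_6=3)
backtrack: best end state = 1; path = [3, 1, 1, 1, 1, 1, 1]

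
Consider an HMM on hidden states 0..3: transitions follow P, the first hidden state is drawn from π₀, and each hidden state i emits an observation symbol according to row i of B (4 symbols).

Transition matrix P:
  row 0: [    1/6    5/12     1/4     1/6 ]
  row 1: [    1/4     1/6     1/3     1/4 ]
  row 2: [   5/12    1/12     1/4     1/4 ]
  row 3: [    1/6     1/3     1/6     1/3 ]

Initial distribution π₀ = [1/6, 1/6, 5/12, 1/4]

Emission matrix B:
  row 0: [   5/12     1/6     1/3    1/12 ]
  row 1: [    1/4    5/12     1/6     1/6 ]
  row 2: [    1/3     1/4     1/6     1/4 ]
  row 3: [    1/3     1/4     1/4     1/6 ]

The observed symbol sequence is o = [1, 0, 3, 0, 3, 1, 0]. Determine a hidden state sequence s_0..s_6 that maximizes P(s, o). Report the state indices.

path = [2, 0, 2, 0, 1, 2, 0]

t=0: δ = [2.778e-02, 6.944e-02, 1.042e-01, 6.250e-02]  (obs o_0=1)
t=1: δ = [1.808e-02, 5.208e-03, 8.681e-03, 8.681e-03]  ψ = [2, 3, 2, 2]  (obs o_1=0)
t=2: δ = [3.014e-04, 1.256e-03, 1.130e-03, 5.023e-04]  ψ = [2, 0, 0, 0]  (obs o_2=3)
t=3: δ = [1.962e-04, 5.233e-05, 1.395e-04, 1.047e-04]  ψ = [2, 1, 1, 1]  (obs o_3=0)
t=4: δ = [4.845e-06, 1.363e-05, 1.226e-05, 5.814e-06]  ψ = [2, 0, 0, 2]  (obs o_4=3)
t=5: δ = [8.517e-07, 9.463e-07, 1.136e-06, 8.517e-07]  ψ = [2, 1, 1, 1]  (obs o_5=1)
t=6: δ = [1.972e-07, 8.872e-08, 1.051e-07, 9.463e-08]  ψ = [2, 0, 1, 2]  (obs o_6=0)
backtrack: best end state = 0; path = [2, 0, 2, 0, 1, 2, 0]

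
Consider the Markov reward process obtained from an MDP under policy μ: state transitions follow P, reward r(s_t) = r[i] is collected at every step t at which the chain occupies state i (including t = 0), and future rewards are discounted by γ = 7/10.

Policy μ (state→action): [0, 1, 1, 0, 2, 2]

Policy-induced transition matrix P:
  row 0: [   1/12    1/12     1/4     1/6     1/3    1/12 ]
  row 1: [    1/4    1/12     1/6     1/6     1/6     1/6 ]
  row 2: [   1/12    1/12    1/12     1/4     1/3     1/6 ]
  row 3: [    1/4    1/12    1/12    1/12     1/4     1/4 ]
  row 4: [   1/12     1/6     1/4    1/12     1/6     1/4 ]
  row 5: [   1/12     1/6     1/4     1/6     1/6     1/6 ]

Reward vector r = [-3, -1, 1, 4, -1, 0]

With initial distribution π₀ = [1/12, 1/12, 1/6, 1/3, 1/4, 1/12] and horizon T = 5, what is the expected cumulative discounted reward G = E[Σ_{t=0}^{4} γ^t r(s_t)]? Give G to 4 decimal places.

t=0: π = [0.0833, 0.0833, 0.1667, 0.3333, 0.2500, 0.0833], E[r] = 0.9167, γ^t·E[r] = 0.916667, running G = 0.916667
t=1: π = [0.1528, 0.1111, 0.1597, 0.1319, 0.2361, 0.2083], E[r] = -0.1181, γ^t·E[r] = -0.082639, running G = 0.834028
t=2: π = [0.1238, 0.1204, 0.1921, 0.1493, 0.2297, 0.1846], E[r] = 0.0677, γ^t·E[r] = 0.033177, running G = 0.867205
t=3: π = [0.1283, 0.1179, 0.1831, 0.1511, 0.2318, 0.1879], E[r] = 0.0530, γ^t·E[r] = 0.018162, running G = 0.885367
t=4: π = [0.1282, 0.1183, 0.1845, 0.1500, 0.2311, 0.1879], E[r] = 0.0506, γ^t·E[r] = 0.012154, running G = 0.897521

G = 0.8975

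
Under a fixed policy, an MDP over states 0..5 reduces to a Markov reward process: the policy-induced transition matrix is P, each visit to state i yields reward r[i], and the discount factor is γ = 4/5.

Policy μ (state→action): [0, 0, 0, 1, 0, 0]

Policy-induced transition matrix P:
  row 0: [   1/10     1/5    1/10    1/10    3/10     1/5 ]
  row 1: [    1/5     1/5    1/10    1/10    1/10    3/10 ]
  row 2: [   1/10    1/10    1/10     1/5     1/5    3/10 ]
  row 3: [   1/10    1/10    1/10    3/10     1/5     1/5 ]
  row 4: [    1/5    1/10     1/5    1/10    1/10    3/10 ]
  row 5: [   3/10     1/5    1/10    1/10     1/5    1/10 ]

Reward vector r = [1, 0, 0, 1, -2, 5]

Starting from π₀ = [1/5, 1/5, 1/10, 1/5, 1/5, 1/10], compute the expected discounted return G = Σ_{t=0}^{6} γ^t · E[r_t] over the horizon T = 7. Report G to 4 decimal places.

t=0: π = [0.2000, 0.2000, 0.1000, 0.2000, 0.2000, 0.1000], E[r] = 0.5000, γ^t·E[r] = 0.500000, running G = 0.500000
t=1: π = [0.1600, 0.1500, 0.1200, 0.1500, 0.1800, 0.2400], E[r] = 1.1500, γ^t·E[r] = 0.920000, running G = 1.420000
t=2: π = [0.1810, 0.1550, 0.1180, 0.1420, 0.1830, 0.2210], E[r] = 1.0620, γ^t·E[r] = 0.679680, running G = 2.099680
t=3: π = [0.1780, 0.1557, 0.1183, 0.1402, 0.1843, 0.2235], E[r] = 1.0671, γ^t·E[r] = 0.546355, running G = 2.646035
t=4: π = [0.1787, 0.1557, 0.1184, 0.1399, 0.1838, 0.2235], E[r] = 1.0684, γ^t·E[r] = 0.437604, running G = 3.083640
t=5: π = [0.1786, 0.1558, 0.1184, 0.1398, 0.1839, 0.2234], E[r] = 1.0679, γ^t·E[r] = 0.349918, running G = 3.433557
t=6: π = [0.1787, 0.1558, 0.1184, 0.1398, 0.1839, 0.2235], E[r] = 1.0680, γ^t·E[r] = 0.279968, running G = 3.713525

G = 3.7135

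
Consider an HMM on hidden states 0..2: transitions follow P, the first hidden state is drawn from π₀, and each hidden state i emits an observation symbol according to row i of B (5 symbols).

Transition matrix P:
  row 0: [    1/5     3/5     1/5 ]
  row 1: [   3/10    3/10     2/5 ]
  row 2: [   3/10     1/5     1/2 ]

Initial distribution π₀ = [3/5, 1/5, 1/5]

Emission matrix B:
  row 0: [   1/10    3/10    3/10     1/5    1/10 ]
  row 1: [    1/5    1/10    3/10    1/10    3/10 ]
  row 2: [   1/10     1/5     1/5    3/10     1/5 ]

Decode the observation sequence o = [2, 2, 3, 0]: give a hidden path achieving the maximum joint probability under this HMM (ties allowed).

path = [0, 1, 0, 1]

t=0: δ = [1.800e-01, 6.000e-02, 4.000e-02]  (obs o_0=2)
t=1: δ = [1.080e-02, 3.240e-02, 7.200e-03]  ψ = [0, 0, 0]  (obs o_1=2)
t=2: δ = [1.944e-03, 9.720e-04, 3.888e-03]  ψ = [1, 1, 1]  (obs o_2=3)
t=3: δ = [1.166e-04, 2.333e-04, 1.944e-04]  ψ = [2, 0, 2]  (obs o_3=0)
backtrack: best end state = 1; path = [0, 1, 0, 1]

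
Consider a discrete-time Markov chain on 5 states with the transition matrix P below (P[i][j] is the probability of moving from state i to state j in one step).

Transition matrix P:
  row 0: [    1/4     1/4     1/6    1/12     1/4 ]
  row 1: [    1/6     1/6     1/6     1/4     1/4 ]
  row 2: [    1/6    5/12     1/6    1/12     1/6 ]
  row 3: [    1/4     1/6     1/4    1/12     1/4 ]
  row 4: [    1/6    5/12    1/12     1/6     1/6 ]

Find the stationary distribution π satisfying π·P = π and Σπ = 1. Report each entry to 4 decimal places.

Balance equations π_j = Σ_i π_i·P[i][j]:
  π_0 = 1/4·π_0 + 1/6·π_1 + 1/6·π_2 + 1/4·π_3 + 1/6·π_4
  π_1 = 1/4·π_0 + 1/6·π_1 + 5/12·π_2 + 1/6·π_3 + 5/12·π_4
  π_2 = 1/6·π_0 + 1/6·π_1 + 1/6·π_2 + 1/4·π_3 + 1/12·π_4
  π_3 = 1/12·π_0 + 1/4·π_1 + 1/12·π_2 + 1/12·π_3 + 1/6·π_4
  normalize: π_0 + π_1 + π_2 + π_3 + π_4 = 1
Solving the linear system gives exactly π = [955/4891, 6792/24455, 3932/24455, 723/4891, 5341/24455].

π = [0.1953, 0.2777, 0.1608, 0.1478, 0.2184]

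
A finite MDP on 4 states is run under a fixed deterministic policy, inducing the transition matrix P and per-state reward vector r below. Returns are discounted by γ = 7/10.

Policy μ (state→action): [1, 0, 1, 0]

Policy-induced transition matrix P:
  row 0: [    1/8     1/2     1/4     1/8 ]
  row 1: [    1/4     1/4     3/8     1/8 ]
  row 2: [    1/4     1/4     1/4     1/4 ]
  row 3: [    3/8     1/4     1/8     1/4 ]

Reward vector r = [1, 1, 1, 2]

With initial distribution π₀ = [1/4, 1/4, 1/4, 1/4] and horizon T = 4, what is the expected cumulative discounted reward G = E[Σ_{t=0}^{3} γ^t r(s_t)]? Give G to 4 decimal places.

t=0: π = [0.2500, 0.2500, 0.2500, 0.2500], E[r] = 1.2500, γ^t·E[r] = 1.250000, running G = 1.250000
t=1: π = [0.2500, 0.3125, 0.2500, 0.1875], E[r] = 1.1875, γ^t·E[r] = 0.831250, running G = 2.081250
t=2: π = [0.2422, 0.3125, 0.2656, 0.1797], E[r] = 1.1797, γ^t·E[r] = 0.578047, running G = 2.659297
t=3: π = [0.2422, 0.3105, 0.2666, 0.1807], E[r] = 1.1807, γ^t·E[r] = 0.404968, running G = 3.064265

G = 3.0643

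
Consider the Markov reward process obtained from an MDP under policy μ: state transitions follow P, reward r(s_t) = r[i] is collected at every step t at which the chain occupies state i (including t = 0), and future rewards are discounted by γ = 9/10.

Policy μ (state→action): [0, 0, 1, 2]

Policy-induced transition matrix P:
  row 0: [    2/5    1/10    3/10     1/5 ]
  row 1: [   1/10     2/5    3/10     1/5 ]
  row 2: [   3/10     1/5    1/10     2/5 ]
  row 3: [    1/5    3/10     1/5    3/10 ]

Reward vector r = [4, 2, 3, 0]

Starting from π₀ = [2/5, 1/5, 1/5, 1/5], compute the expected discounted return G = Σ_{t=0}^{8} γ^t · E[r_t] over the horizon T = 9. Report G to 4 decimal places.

G = 13.8664

t=0: π = [0.4000, 0.2000, 0.2000, 0.2000], E[r] = 2.6000, γ^t·E[r] = 2.600000, running G = 2.600000
t=1: π = [0.2800, 0.2200, 0.2400, 0.2600], E[r] = 2.2800, γ^t·E[r] = 2.052000, running G = 4.652000
t=2: π = [0.2580, 0.2420, 0.2260, 0.2740], E[r] = 2.1940, γ^t·E[r] = 1.777140, running G = 6.429140
t=3: π = [0.2500, 0.2500, 0.2274, 0.2726], E[r] = 2.1822, γ^t·E[r] = 1.590824, running G = 8.019964
t=4: π = [0.2477, 0.2523, 0.2273, 0.2727], E[r] = 2.1773, γ^t·E[r] = 1.428500, running G = 9.448464
t=5: π = [0.2470, 0.2530, 0.2273, 0.2727], E[r] = 2.1759, γ^t·E[r] = 1.284858, running G = 10.733322
t=6: π = [0.2468, 0.2532, 0.2273, 0.2727], E[r] = 2.1755, γ^t·E[r] = 1.156151, running G = 11.889473
t=7: π = [0.2468, 0.2532, 0.2273, 0.2727], E[r] = 2.1754, γ^t·E[r] = 1.040476, running G = 12.929949
t=8: π = [0.2468, 0.2532, 0.2273, 0.2727], E[r] = 2.1753, γ^t·E[r] = 0.936413, running G = 13.866362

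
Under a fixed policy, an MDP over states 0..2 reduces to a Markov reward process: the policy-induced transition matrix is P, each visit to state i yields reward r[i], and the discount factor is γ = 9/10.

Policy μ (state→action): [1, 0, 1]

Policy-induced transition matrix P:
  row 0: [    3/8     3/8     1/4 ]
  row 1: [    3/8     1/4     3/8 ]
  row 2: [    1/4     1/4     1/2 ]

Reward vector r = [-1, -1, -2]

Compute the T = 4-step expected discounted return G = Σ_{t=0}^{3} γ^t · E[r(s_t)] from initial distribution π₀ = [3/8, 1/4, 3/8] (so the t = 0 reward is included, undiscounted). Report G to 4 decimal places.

t=0: π = [0.3750, 0.2500, 0.3750], E[r] = -1.3750, γ^t·E[r] = -1.375000, running G = -1.375000
t=1: π = [0.3281, 0.2969, 0.3750], E[r] = -1.3750, γ^t·E[r] = -1.237500, running G = -2.612500
t=2: π = [0.3281, 0.2910, 0.3809], E[r] = -1.3809, γ^t·E[r] = -1.118496, running G = -3.730996
t=3: π = [0.3274, 0.2910, 0.3816], E[r] = -1.3816, γ^t·E[r] = -1.007180, running G = -4.738177

G = -4.7382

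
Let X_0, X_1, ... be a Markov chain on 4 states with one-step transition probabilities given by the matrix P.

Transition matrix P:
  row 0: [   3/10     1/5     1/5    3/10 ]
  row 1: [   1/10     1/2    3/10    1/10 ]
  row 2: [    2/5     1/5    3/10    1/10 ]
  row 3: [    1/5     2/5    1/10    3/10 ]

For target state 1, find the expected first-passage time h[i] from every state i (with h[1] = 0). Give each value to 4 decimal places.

First-step conditioning: h[1] = 0; for i ≠ 1, h[i] = 1 + Σ_k P[i][k]·h[k].
  h[0] = 1 + 3/10·h[0] + 1/5·h[2] + 3/10·h[3]
  h[2] = 1 + 2/5·h[0] + 3/10·h[2] + 1/10·h[3]
  h[3] = 1 + 1/5·h[0] + 1/10·h[2] + 3/10·h[3]
Solving the 3×3 linear system over states ≠ 1 gives exactly h = [440/111, 0, 460/111, 350/111] (h[1] = 0 is the target).

h = [3.9640, 0.0000, 4.1441, 3.1532]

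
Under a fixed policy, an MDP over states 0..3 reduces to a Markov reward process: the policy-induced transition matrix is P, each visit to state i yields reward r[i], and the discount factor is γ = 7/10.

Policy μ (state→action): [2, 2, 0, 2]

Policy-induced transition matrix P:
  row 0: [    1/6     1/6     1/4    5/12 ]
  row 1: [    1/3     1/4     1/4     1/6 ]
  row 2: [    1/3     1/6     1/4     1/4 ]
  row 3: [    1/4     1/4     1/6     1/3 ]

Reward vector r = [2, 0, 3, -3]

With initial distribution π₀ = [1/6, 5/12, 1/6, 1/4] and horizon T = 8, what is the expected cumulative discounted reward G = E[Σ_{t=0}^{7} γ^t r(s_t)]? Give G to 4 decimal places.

G = 0.8436

t=0: π = [0.1667, 0.4167, 0.1667, 0.2500], E[r] = 0.0833, γ^t·E[r] = 0.083333, running G = 0.083333
t=1: π = [0.2847, 0.2222, 0.2292, 0.2639], E[r] = 0.4653, γ^t·E[r] = 0.325694, running G = 0.409028
t=2: π = [0.2639, 0.2072, 0.2280, 0.3009], E[r] = 0.3090, γ^t·E[r] = 0.151424, running G = 0.560451
t=3: π = [0.2643, 0.2090, 0.2249, 0.3018], E[r] = 0.2979, γ^t·E[r] = 0.102192, running G = 0.662643
t=4: π = [0.2641, 0.2092, 0.2249, 0.3018], E[r] = 0.2975, γ^t·E[r] = 0.071428, running G = 0.734072
t=5: π = [0.2642, 0.2093, 0.2249, 0.3017], E[r] = 0.2977, γ^t·E[r] = 0.050030, running G = 0.784102
t=6: π = [0.2642, 0.2092, 0.2249, 0.3017], E[r] = 0.2977, γ^t·E[r] = 0.035023, running G = 0.819125
t=7: π = [0.2642, 0.2092, 0.2249, 0.3017], E[r] = 0.2977, γ^t·E[r] = 0.024516, running G = 0.843640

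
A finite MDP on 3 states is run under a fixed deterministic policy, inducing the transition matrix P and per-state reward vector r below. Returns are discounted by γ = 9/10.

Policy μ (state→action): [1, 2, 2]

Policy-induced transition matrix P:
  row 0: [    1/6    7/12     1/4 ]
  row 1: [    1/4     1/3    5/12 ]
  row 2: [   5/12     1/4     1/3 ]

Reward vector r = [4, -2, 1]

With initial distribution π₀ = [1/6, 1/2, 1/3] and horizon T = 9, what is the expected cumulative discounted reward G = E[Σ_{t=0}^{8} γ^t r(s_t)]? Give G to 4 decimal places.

t=0: π = [0.1667, 0.5000, 0.3333], E[r] = 0.0000, γ^t·E[r] = 0.000000, running G = 0.000000
t=1: π = [0.2917, 0.3472, 0.3611], E[r] = 0.8333, γ^t·E[r] = 0.750000, running G = 0.750000
t=2: π = [0.2859, 0.3762, 0.3380], E[r] = 0.7292, γ^t·E[r] = 0.590625, running G = 1.340625
t=3: π = [0.2825, 0.3766, 0.3409], E[r] = 0.7176, γ^t·E[r] = 0.523125, running G = 1.863750
t=4: π = [0.2833, 0.3756, 0.3412], E[r] = 0.7231, γ^t·E[r] = 0.474451, running G = 2.338201
t=5: π = [0.2833, 0.3757, 0.3410], E[r] = 0.7226, γ^t·E[r] = 0.426698, running G = 2.764899
t=6: π = [0.2832, 0.3757, 0.3410], E[r] = 0.7225, γ^t·E[r] = 0.383972, running G = 3.148870
t=7: π = [0.2832, 0.3757, 0.3410], E[r] = 0.7225, γ^t·E[r] = 0.345592, running G = 3.494462
t=8: π = [0.2832, 0.3757, 0.3410], E[r] = 0.7225, γ^t·E[r] = 0.311032, running G = 3.805494

G = 3.8055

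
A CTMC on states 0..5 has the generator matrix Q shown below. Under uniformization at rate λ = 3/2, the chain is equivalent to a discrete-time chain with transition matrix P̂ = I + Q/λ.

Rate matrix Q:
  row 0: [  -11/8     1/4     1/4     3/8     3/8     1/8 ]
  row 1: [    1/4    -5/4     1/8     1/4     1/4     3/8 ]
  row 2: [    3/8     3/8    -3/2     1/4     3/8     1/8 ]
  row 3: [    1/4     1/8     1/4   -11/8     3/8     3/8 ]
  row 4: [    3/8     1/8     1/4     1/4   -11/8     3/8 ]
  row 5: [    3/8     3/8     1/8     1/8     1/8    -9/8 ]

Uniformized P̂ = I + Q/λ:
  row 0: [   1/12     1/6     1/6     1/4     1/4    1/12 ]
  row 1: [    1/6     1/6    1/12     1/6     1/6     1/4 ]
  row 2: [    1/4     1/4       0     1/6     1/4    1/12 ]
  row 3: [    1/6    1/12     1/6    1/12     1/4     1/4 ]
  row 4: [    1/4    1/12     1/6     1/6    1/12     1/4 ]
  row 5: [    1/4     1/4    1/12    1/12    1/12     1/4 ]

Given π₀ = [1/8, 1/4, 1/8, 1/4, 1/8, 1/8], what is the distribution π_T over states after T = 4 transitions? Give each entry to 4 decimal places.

π = [0.1915, 0.1656, 0.1169, 0.1533, 0.1741, 0.1987]

t=0: π = [0.1250, 0.2500, 0.1250, 0.2500, 0.1250, 0.1250]
t=1: π = [0.1875, 0.1563, 0.1146, 0.1458, 0.1875, 0.2083]
t=2: π = [0.1936, 0.1658, 0.1172, 0.1528, 0.1710, 0.1997]
t=3: π = [0.1912, 0.1661, 0.1167, 0.1534, 0.1744, 0.1982]
t=4: π = [0.1915, 0.1656, 0.1169, 0.1533, 0.1741, 0.1987]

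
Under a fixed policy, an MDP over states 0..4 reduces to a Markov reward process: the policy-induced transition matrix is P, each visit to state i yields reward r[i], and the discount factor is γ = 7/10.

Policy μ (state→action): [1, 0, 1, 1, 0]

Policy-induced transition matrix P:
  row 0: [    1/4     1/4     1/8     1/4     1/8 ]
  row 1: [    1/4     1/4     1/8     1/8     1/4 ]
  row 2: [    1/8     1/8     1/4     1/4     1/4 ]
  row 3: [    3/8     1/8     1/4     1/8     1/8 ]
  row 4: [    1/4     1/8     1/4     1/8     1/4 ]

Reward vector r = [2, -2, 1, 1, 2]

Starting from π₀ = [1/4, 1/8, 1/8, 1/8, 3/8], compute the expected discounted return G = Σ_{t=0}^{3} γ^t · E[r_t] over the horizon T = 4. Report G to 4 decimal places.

G = 2.6646

t=0: π = [0.2500, 0.1250, 0.1250, 0.1250, 0.3750], E[r] = 1.2500, γ^t·E[r] = 1.250000, running G = 1.250000
t=1: π = [0.2500, 0.1719, 0.2031, 0.1719, 0.2031], E[r] = 0.9375, γ^t·E[r] = 0.656250, running G = 1.906250
t=2: π = [0.2461, 0.1777, 0.1973, 0.1816, 0.1973], E[r] = 0.9102, γ^t·E[r] = 0.445977, running G = 2.352227
t=3: π = [0.2480, 0.1780, 0.1970, 0.1804, 0.1965], E[r] = 0.9106, γ^t·E[r] = 0.312351, running G = 2.664578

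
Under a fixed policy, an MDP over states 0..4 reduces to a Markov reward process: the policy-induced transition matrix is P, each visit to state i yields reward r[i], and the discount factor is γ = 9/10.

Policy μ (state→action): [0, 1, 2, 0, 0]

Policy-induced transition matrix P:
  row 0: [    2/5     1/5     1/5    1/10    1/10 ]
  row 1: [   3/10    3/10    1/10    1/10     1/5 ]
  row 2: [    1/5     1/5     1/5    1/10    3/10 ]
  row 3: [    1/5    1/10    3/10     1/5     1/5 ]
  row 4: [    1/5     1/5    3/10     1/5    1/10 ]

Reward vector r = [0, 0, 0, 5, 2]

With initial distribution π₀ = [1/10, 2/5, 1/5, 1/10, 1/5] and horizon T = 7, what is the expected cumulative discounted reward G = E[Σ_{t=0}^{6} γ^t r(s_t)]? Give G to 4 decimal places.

G = 5.1628

t=0: π = [0.1000, 0.4000, 0.2000, 0.1000, 0.2000], E[r] = 0.9000, γ^t·E[r] = 0.900000, running G = 0.900000
t=1: π = [0.2600, 0.2300, 0.1900, 0.1300, 0.1900], E[r] = 1.0300, γ^t·E[r] = 0.927000, running G = 1.827000
t=2: π = [0.2750, 0.2100, 0.2090, 0.1320, 0.1740], E[r] = 1.0080, γ^t·E[r] = 0.816480, running G = 2.643480
t=3: π = [0.2760, 0.2078, 0.2096, 0.1306, 0.1760], E[r] = 1.0050, γ^t·E[r] = 0.732645, running G = 3.376125
t=4: π = [0.2760, 0.2077, 0.2099, 0.1307, 0.1758], E[r] = 1.0048, γ^t·E[r] = 0.659262, running G = 4.035387
t=5: π = [0.2760, 0.2077, 0.2099, 0.1306, 0.1758], E[r] = 1.0048, γ^t·E[r] = 0.593347, running G = 4.628734
t=6: π = [0.2760, 0.2077, 0.2099, 0.1306, 0.1758], E[r] = 1.0048, γ^t·E[r] = 0.534016, running G = 5.162750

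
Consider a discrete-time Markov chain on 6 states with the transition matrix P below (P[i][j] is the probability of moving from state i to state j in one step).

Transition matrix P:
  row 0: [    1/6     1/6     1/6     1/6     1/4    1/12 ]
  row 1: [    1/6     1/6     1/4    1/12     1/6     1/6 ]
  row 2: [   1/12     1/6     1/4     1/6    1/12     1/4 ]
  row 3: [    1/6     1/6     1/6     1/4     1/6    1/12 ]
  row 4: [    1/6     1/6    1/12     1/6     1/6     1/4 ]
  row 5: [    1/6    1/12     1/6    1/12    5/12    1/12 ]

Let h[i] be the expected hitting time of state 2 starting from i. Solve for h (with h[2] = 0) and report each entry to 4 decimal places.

h = [6.2241, 5.6787, 0.0000, 6.1787, 6.7233, 6.3565]

First-step conditioning: h[2] = 0; for i ≠ 2, h[i] = 1 + Σ_k P[i][k]·h[k].
  h[0] = 1 + 1/6·h[0] + 1/6·h[1] + 1/6·h[3] + 1/4·h[4] + 1/12·h[5]
  h[1] = 1 + 1/6·h[0] + 1/6·h[1] + 1/12·h[3] + 1/6·h[4] + 1/6·h[5]
  h[3] = 1 + 1/6·h[0] + 1/6·h[1] + 1/4·h[3] + 1/6·h[4] + 1/12·h[5]
  h[4] = 1 + 1/6·h[0] + 1/6·h[1] + 1/6·h[3] + 1/6·h[4] + 1/4·h[5]
  h[5] = 1 + 1/6·h[0] + 1/12·h[1] + 1/12·h[3] + 5/12·h[4] + 1/12·h[5]
Solving the 5×5 linear system over states ≠ 2 gives exactly h = [3666/589, 36792/6479, 0, 40032/6479, 3960/589, 3744/589] (h[2] = 0 is the target).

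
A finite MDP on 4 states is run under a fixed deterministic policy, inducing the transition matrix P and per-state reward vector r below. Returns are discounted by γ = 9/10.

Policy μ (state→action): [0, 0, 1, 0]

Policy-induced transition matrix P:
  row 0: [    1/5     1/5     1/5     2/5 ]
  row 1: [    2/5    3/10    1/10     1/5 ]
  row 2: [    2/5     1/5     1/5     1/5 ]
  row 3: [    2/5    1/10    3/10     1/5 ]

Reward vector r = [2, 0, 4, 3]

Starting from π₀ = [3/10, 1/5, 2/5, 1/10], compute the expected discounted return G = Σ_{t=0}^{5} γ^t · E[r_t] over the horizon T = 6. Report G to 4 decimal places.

G = 10.8872

t=0: π = [0.3000, 0.2000, 0.4000, 0.1000], E[r] = 2.5000, γ^t·E[r] = 2.500000, running G = 2.500000
t=1: π = [0.3400, 0.2100, 0.1900, 0.2600], E[r] = 2.2200, γ^t·E[r] = 1.998000, running G = 4.498000
t=2: π = [0.3320, 0.1950, 0.2050, 0.2680], E[r] = 2.2880, γ^t·E[r] = 1.853280, running G = 6.351280
t=3: π = [0.3336, 0.1927, 0.2073, 0.2664], E[r] = 2.2956, γ^t·E[r] = 1.673492, running G = 8.024772
t=4: π = [0.3333, 0.1926, 0.2074, 0.2667], E[r] = 2.2962, γ^t·E[r] = 1.506537, running G = 9.531309
t=5: π = [0.3333, 0.1926, 0.2074, 0.2667], E[r] = 2.2963, γ^t·E[r] = 1.355937, running G = 10.887247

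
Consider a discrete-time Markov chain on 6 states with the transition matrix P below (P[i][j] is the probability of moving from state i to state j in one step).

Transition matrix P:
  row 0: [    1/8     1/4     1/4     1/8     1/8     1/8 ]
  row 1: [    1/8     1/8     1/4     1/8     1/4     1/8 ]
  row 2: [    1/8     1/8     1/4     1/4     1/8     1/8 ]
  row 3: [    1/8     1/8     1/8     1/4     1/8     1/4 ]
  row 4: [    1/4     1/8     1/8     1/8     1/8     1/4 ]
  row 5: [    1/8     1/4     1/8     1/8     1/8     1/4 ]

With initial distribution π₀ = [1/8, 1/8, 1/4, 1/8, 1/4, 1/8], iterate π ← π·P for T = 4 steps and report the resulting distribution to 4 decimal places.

t=0: π = [0.1250, 0.1250, 0.2500, 0.1250, 0.2500, 0.1250]
t=1: π = [0.1563, 0.1563, 0.1875, 0.1719, 0.1406, 0.1875]
t=2: π = [0.1426, 0.1680, 0.1875, 0.1699, 0.1445, 0.1875]
t=3: π = [0.1431, 0.1663, 0.1873, 0.1697, 0.1460, 0.1877]
t=4: π = [0.1432, 0.1664, 0.1871, 0.1696, 0.1458, 0.1879]

π = [0.1432, 0.1664, 0.1871, 0.1696, 0.1458, 0.1879]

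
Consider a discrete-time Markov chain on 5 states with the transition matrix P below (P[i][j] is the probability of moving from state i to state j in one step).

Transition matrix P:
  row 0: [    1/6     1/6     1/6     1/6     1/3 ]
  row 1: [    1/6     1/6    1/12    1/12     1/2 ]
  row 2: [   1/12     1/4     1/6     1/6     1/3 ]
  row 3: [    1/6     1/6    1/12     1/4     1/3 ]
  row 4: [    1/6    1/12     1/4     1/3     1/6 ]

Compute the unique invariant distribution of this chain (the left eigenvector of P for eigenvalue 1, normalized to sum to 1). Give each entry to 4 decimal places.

π = [0.1533, 0.1544, 0.1608, 0.2237, 0.3078]

Balance equations π_j = Σ_i π_i·P[i][j]:
  π_0 = 1/6·π_0 + 1/6·π_1 + 1/12·π_2 + 1/6·π_3 + 1/6·π_4
  π_1 = 1/6·π_0 + 1/6·π_1 + 1/4·π_2 + 1/6·π_3 + 1/12·π_4
  π_2 = 1/6·π_0 + 1/12·π_1 + 1/6·π_2 + 1/12·π_3 + 1/4·π_4
  π_3 = 1/6·π_0 + 1/12·π_1 + 1/6·π_2 + 1/4·π_3 + 1/3·π_4
  normalize: π_0 + π_1 + π_2 + π_3 + π_4 = 1
Solving the linear system gives exactly π = [1729/11281, 1742/11281, 1814/11281, 2524/11281, 3472/11281].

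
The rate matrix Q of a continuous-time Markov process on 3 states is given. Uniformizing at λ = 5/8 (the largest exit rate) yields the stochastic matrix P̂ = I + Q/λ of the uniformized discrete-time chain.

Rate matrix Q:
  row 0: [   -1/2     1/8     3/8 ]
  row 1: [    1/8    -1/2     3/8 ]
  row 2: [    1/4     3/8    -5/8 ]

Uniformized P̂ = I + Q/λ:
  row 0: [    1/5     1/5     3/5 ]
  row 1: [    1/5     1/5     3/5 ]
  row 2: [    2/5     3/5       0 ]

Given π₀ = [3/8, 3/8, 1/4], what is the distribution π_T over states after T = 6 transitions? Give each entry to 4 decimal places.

t=0: π = [0.3750, 0.3750, 0.2500]
t=1: π = [0.2500, 0.3000, 0.4500]
t=2: π = [0.2900, 0.3800, 0.3300]
t=3: π = [0.2660, 0.3320, 0.4020]
t=4: π = [0.2804, 0.3608, 0.3588]
t=5: π = [0.2718, 0.3435, 0.3847]
t=6: π = [0.2769, 0.3539, 0.3692]

π = [0.2769, 0.3539, 0.3692]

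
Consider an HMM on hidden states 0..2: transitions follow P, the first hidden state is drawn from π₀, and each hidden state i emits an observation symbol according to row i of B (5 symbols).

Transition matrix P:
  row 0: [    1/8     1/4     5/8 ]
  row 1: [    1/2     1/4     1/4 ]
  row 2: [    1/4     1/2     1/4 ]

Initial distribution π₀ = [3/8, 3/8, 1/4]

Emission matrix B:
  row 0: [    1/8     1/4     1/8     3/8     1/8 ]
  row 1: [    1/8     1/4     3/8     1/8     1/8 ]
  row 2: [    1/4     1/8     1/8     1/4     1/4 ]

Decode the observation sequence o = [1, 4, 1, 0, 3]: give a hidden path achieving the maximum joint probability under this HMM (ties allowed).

t=0: δ = [9.375e-02, 9.375e-02, 3.125e-02]  (obs o_0=1)
t=1: δ = [5.859e-03, 2.930e-03, 1.465e-02]  ψ = [1, 0, 0]  (obs o_1=4)
t=2: δ = [9.155e-04, 1.831e-03, 4.578e-04]  ψ = [2, 2, 0]  (obs o_2=1)
t=3: δ = [1.144e-04, 5.722e-05, 1.431e-04]  ψ = [1, 1, 0]  (obs o_3=0)
t=4: δ = [1.341e-05, 8.941e-06, 1.788e-05]  ψ = [2, 2, 0]  (obs o_4=3)
backtrack: best end state = 2; path = [0, 2, 1, 0, 2]

path = [0, 2, 1, 0, 2]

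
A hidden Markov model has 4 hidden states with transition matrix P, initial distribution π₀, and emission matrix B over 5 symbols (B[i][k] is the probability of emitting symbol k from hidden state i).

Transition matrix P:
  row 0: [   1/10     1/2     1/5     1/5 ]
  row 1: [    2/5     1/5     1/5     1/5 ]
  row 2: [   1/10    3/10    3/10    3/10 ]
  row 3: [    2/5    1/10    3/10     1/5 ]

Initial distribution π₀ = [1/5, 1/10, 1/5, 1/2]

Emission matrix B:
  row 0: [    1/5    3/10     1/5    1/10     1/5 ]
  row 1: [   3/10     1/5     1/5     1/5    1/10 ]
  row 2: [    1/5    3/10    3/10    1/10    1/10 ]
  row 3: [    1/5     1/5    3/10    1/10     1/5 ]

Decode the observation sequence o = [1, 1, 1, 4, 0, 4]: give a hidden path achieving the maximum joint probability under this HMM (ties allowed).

path = [3, 0, 1, 0, 1, 0]

t=0: δ = [6.000e-02, 2.000e-02, 6.000e-02, 1.000e-01]  (obs o_0=1)
t=1: δ = [1.200e-02, 6.000e-03, 9.000e-03, 4.000e-03]  ψ = [3, 0, 3, 3]  (obs o_1=1)
t=2: δ = [7.200e-04, 1.200e-03, 8.100e-04, 5.400e-04]  ψ = [1, 0, 2, 2]  (obs o_2=1)
t=3: δ = [9.600e-05, 3.600e-05, 2.430e-05, 4.860e-05]  ψ = [1, 0, 2, 2]  (obs o_3=4)
t=4: δ = [3.888e-06, 1.440e-05, 3.840e-06, 3.840e-06]  ψ = [3, 0, 0, 0]  (obs o_4=0)
t=5: δ = [1.152e-06, 2.880e-07, 2.880e-07, 5.760e-07]  ψ = [1, 1, 1, 1]  (obs o_5=4)
backtrack: best end state = 0; path = [3, 0, 1, 0, 1, 0]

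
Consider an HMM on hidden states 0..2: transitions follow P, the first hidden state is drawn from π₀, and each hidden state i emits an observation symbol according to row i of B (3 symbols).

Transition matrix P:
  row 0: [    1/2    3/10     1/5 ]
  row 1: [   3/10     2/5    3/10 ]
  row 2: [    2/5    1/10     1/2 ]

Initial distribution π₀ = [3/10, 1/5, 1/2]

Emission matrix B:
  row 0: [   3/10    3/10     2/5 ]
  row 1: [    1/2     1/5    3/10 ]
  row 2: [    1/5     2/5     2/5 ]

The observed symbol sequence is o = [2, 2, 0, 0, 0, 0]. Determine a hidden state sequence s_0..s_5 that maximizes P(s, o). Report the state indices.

path = [2, 0, 1, 1, 1, 1]

t=0: δ = [1.200e-01, 6.000e-02, 2.000e-01]  (obs o_0=2)
t=1: δ = [3.200e-02, 1.080e-02, 4.000e-02]  ψ = [2, 0, 2]  (obs o_1=2)
t=2: δ = [4.800e-03, 4.800e-03, 4.000e-03]  ψ = [0, 0, 2]  (obs o_2=0)
t=3: δ = [7.200e-04, 9.600e-04, 4.000e-04]  ψ = [0, 1, 2]  (obs o_3=0)
t=4: δ = [1.080e-04, 1.920e-04, 5.760e-05]  ψ = [0, 1, 1]  (obs o_4=0)
t=5: δ = [1.728e-05, 3.840e-05, 1.152e-05]  ψ = [1, 1, 1]  (obs o_5=0)
backtrack: best end state = 1; path = [2, 0, 1, 1, 1, 1]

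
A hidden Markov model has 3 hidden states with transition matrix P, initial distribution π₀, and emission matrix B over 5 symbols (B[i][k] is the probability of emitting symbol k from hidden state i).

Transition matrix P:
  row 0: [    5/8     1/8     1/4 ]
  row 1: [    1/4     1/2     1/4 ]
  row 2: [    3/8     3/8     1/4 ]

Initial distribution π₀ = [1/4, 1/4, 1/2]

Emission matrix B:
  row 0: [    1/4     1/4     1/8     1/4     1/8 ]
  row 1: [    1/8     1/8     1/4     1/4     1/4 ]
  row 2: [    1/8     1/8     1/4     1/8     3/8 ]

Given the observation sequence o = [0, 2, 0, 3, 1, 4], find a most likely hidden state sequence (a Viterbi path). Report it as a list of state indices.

t=0: δ = [6.250e-02, 3.125e-02, 6.250e-02]  (obs o_0=0)
t=1: δ = [4.883e-03, 5.859e-03, 3.906e-03]  ψ = [0, 2, 0]  (obs o_1=2)
t=2: δ = [7.629e-04, 3.662e-04, 1.831e-04]  ψ = [0, 1, 1]  (obs o_2=0)
t=3: δ = [1.192e-04, 4.578e-05, 2.384e-05]  ψ = [0, 1, 0]  (obs o_3=3)
t=4: δ = [1.863e-05, 2.861e-06, 3.725e-06]  ψ = [0, 1, 0]  (obs o_4=1)
t=5: δ = [1.455e-06, 5.821e-07, 1.746e-06]  ψ = [0, 0, 0]  (obs o_5=4)
backtrack: best end state = 2; path = [0, 0, 0, 0, 0, 2]

path = [0, 0, 0, 0, 0, 2]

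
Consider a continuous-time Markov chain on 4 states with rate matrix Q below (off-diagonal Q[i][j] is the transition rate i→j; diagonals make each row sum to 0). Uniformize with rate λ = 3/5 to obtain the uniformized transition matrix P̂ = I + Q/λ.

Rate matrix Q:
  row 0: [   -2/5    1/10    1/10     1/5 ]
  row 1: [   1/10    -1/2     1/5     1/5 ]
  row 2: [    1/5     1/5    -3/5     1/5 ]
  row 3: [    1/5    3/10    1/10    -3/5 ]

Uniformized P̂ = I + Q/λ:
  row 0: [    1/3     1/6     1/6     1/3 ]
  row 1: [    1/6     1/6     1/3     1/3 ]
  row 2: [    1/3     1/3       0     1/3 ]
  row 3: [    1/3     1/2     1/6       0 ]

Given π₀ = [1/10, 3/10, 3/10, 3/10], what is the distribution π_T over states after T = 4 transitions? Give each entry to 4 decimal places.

π = [0.2860, 0.2794, 0.1840, 0.2506]

t=0: π = [0.1000, 0.3000, 0.3000, 0.3000]
t=1: π = [0.2833, 0.3167, 0.1667, 0.2333]
t=2: π = [0.2806, 0.2722, 0.1917, 0.2556]
t=3: π = [0.2880, 0.2838, 0.1801, 0.2481]
t=4: π = [0.2860, 0.2794, 0.1840, 0.2506]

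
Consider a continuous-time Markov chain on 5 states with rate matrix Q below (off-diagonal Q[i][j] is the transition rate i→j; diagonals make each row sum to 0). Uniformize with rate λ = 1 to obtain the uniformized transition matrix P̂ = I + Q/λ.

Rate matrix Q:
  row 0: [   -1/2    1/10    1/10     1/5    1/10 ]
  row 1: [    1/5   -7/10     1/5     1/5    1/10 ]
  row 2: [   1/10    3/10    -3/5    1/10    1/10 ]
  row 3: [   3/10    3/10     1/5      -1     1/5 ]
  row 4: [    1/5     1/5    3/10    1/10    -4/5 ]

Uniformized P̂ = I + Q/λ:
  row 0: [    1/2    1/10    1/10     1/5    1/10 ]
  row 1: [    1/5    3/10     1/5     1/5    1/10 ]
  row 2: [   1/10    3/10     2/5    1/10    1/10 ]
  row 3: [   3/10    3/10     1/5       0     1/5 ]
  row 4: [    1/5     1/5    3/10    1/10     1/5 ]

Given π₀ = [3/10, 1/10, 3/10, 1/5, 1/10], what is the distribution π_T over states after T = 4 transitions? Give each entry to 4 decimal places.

t=0: π = [0.3000, 0.1000, 0.3000, 0.2000, 0.1000]
t=1: π = [0.2800, 0.2300, 0.2400, 0.1200, 0.1300]
t=2: π = [0.2720, 0.2310, 0.2330, 0.1390, 0.1250]
t=3: π = [0.2722, 0.2331, 0.2319, 0.1364, 0.1264]
t=4: π = [0.2721, 0.2329, 0.2318, 0.1369, 0.1263]

π = [0.2721, 0.2329, 0.2318, 0.1369, 0.1263]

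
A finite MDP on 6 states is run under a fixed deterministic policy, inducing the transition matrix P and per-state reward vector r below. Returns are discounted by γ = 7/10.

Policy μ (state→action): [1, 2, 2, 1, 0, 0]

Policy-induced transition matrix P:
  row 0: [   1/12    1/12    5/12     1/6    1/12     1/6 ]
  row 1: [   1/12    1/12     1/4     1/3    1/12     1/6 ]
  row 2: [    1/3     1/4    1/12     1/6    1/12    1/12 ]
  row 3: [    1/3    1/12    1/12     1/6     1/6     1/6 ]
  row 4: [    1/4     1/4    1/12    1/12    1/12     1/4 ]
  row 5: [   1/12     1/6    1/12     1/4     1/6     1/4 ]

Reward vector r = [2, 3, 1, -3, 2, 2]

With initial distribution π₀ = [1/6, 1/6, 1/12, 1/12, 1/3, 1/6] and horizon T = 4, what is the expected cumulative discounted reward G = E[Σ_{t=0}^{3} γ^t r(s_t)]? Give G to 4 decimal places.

t=0: π = [0.1667, 0.1667, 0.0833, 0.0833, 0.3333, 0.1667], E[r] = 1.6667, γ^t·E[r] = 1.666667, running G = 1.666667
t=1: π = [0.1806, 0.1667, 0.1667, 0.1806, 0.1042, 0.2014], E[r] = 1.0972, γ^t·E[r] = 0.768056, running G = 2.434722
t=2: π = [0.1875, 0.1453, 0.1713, 0.2025, 0.1152, 0.1782], E[r] = 0.9612, γ^t·E[r] = 0.471001, running G = 2.905723
t=3: π = [0.1960, 0.1459, 0.1700, 0.1961, 0.1151, 0.1768], E[r] = 0.9952, γ^t·E[r] = 0.341362, running G = 3.247086

G = 3.2471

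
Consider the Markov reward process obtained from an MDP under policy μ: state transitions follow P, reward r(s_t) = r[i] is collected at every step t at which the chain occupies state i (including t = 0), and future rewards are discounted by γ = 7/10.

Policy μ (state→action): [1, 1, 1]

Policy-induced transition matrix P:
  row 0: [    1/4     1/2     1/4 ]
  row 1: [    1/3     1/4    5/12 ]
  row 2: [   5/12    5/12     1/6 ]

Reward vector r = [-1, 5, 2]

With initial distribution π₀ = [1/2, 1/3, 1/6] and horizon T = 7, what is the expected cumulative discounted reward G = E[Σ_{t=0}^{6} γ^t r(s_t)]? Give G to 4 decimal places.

t=0: π = [0.5000, 0.3333, 0.1667], E[r] = 1.5000, γ^t·E[r] = 1.500000, running G = 1.500000
t=1: π = [0.3056, 0.4028, 0.2917], E[r] = 2.2917, γ^t·E[r] = 1.604167, running G = 3.104167
t=2: π = [0.3322, 0.3750, 0.2928], E[r] = 2.1285, γ^t·E[r] = 1.042951, running G = 4.147118
t=3: π = [0.3301, 0.3818, 0.2881], E[r] = 2.1554, γ^t·E[r] = 0.739296, running G = 4.886414
t=4: π = [0.3298, 0.3805, 0.2896], E[r] = 2.1521, γ^t·E[r] = 0.516714, running G = 5.403128
t=5: π = [0.3300, 0.3807, 0.2893], E[r] = 2.1522, γ^t·E[r] = 0.361728, running G = 5.764856
t=6: π = [0.3299, 0.3807, 0.2893], E[r] = 2.1523, γ^t·E[r] = 0.253216, running G = 6.018072

G = 6.0181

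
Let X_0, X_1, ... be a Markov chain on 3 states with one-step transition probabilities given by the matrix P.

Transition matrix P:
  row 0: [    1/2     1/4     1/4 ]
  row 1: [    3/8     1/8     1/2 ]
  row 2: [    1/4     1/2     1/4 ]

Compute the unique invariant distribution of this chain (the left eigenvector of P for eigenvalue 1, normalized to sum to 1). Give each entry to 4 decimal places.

π = [0.3824, 0.2941, 0.3235]

Balance equations π_j = Σ_i π_i·P[i][j]:
  π_0 = 1/2·π_0 + 3/8·π_1 + 1/4·π_2
  π_1 = 1/4·π_0 + 1/8·π_1 + 1/2·π_2
  normalize: π_0 + π_1 + π_2 = 1
Solving the linear system gives exactly π = [13/34, 5/17, 11/34].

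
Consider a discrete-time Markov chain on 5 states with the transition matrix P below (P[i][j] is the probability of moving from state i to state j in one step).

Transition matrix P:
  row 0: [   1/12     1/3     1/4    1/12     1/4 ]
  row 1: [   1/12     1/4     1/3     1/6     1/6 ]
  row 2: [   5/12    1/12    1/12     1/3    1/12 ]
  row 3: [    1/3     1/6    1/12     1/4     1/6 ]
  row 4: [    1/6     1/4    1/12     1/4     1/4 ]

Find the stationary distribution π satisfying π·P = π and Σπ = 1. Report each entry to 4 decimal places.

Balance equations π_j = Σ_i π_i·P[i][j]:
  π_0 = 1/12·π_0 + 1/12·π_1 + 5/12·π_2 + 1/3·π_3 + 1/6·π_4
  π_1 = 1/3·π_0 + 1/4·π_1 + 1/12·π_2 + 1/6·π_3 + 1/4·π_4
  π_2 = 1/4·π_0 + 1/3·π_1 + 1/12·π_2 + 1/12·π_3 + 1/12·π_4
  π_3 = 1/12·π_0 + 1/6·π_1 + 1/3·π_2 + 1/4·π_3 + 1/4·π_4
  normalize: π_0 + π_1 + π_2 + π_3 + π_4 = 1
Solving the linear system gives exactly π = [4811/22979, 5077/22979, 3986/22979, 4852/22979, 4253/22979].

π = [0.2094, 0.2209, 0.1735, 0.2111, 0.1851]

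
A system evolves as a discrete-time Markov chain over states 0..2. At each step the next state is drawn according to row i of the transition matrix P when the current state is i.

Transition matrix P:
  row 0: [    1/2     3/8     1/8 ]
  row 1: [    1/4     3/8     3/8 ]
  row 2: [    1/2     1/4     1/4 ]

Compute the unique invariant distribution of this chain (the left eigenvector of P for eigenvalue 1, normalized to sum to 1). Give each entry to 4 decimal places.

Balance equations π_j = Σ_i π_i·P[i][j]:
  π_0 = 1/2·π_0 + 1/4·π_1 + 1/2·π_2
  π_1 = 3/8·π_0 + 3/8·π_1 + 1/4·π_2
  normalize: π_0 + π_1 + π_2 = 1
Solving the linear system gives exactly π = [12/29, 10/29, 7/29].

π = [0.4138, 0.3448, 0.2414]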